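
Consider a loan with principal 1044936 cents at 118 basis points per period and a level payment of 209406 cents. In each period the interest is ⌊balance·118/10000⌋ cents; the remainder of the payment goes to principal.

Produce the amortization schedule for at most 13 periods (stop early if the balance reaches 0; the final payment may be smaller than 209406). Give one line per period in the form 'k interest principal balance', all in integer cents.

1. interest=⌊1044936·118/10000⌋=12330; principal=209406-12330=197076; balance=1044936-197076=847860
2. interest=⌊847860·118/10000⌋=10004; principal=209406-10004=199402; balance=847860-199402=648458
3. interest=⌊648458·118/10000⌋=7651; principal=209406-7651=201755; balance=648458-201755=446703
4. interest=⌊446703·118/10000⌋=5271; principal=209406-5271=204135; balance=446703-204135=242568
5. interest=⌊242568·118/10000⌋=2862; principal=209406-2862=206544; balance=242568-206544=36024
6. interest=⌊36024·118/10000⌋=425; principal=min(209406-425,36024)=36024; balance=36024-36024=0

1 12330 197076 847860
2 10004 199402 648458
3 7651 201755 446703
4 5271 204135 242568
5 2862 206544 36024
6 425 36024 0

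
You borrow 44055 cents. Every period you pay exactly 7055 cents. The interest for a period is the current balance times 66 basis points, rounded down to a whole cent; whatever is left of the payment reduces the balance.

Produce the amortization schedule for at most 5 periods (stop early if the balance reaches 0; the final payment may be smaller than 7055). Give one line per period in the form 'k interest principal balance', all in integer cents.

1. interest=⌊44055·66/10000⌋=290; principal=7055-290=6765; balance=44055-6765=37290
2. interest=⌊37290·66/10000⌋=246; principal=7055-246=6809; balance=37290-6809=30481
3. interest=⌊30481·66/10000⌋=201; principal=7055-201=6854; balance=30481-6854=23627
4. interest=⌊23627·66/10000⌋=155; principal=7055-155=6900; balance=23627-6900=16727
5. interest=⌊16727·66/10000⌋=110; principal=7055-110=6945; balance=16727-6945=9782

1 290 6765 37290
2 246 6809 30481
3 201 6854 23627
4 155 6900 16727
5 110 6945 9782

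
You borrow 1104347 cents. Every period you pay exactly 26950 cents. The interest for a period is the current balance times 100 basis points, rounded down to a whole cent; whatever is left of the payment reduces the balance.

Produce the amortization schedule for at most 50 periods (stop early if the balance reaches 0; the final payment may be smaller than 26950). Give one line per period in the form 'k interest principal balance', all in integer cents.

1 11043 15907 1088440
2 10884 16066 1072374
3 10723 16227 1056147
4 10561 16389 1039758
5 10397 16553 1023205
6 10232 16718 1006487
7 10064 16886 989601
8 9896 17054 972547
9 9725 17225 955322
10 9553 17397 937925
11 9379 17571 920354
12 9203 17747 902607
13 9026 17924 884683
14 8846 18104 866579
15 8665 18285 848294
16 8482 18468 829826
17 8298 18652 811174
18 8111 18839 792335
19 7923 19027 773308
20 7733 19217 754091
21 7540 19410 734681
22 7346 19604 715077
23 7150 19800 695277
24 6952 19998 675279
25 6752 20198 655081
26 6550 20400 634681
27 6346 20604 614077
28 6140 20810 593267
29 5932 21018 572249
30 5722 21228 551021
31 5510 21440 529581
32 5295 21655 507926
33 5079 21871 486055
34 4860 22090 463965
35 4639 22311 441654
36 4416 22534 419120
37 4191 22759 396361
38 3963 22987 373374
39 3733 23217 350157
40 3501 23449 326708
41 3267 23683 303025
42 3030 23920 279105
43 2791 24159 254946
44 2549 24401 230545
45 2305 24645 205900
46 2059 24891 181009
47 1810 25140 155869
48 1558 25392 130477
49 1304 25646 104831
50 1048 25902 78929

1. interest=⌊1104347·100/10000⌋=11043; principal=26950-11043=15907; balance=1104347-15907=1088440
2. interest=⌊1088440·100/10000⌋=10884; principal=26950-10884=16066; balance=1088440-16066=1072374
3. interest=⌊1072374·100/10000⌋=10723; principal=26950-10723=16227; balance=1072374-16227=1056147
4. interest=⌊1056147·100/10000⌋=10561; principal=26950-10561=16389; balance=1056147-16389=1039758
5. interest=⌊1039758·100/10000⌋=10397; principal=26950-10397=16553; balance=1039758-16553=1023205
6. interest=⌊1023205·100/10000⌋=10232; principal=26950-10232=16718; balance=1023205-16718=1006487
7. interest=⌊1006487·100/10000⌋=10064; principal=26950-10064=16886; balance=1006487-16886=989601
8. interest=⌊989601·100/10000⌋=9896; principal=26950-9896=17054; balance=989601-17054=972547
9. interest=⌊972547·100/10000⌋=9725; principal=26950-9725=17225; balance=972547-17225=955322
10. interest=⌊955322·100/10000⌋=9553; principal=26950-9553=17397; balance=955322-17397=937925
11. interest=⌊937925·100/10000⌋=9379; principal=26950-9379=17571; balance=937925-17571=920354
12. interest=⌊920354·100/10000⌋=9203; principal=26950-9203=17747; balance=920354-17747=902607
13. interest=⌊902607·100/10000⌋=9026; principal=26950-9026=17924; balance=902607-17924=884683
14. interest=⌊884683·100/10000⌋=8846; principal=26950-8846=18104; balance=884683-18104=866579
15. interest=⌊866579·100/10000⌋=8665; principal=26950-8665=18285; balance=866579-18285=848294
16. interest=⌊848294·100/10000⌋=8482; principal=26950-8482=18468; balance=848294-18468=829826
17. interest=⌊829826·100/10000⌋=8298; principal=26950-8298=18652; balance=829826-18652=811174
18. interest=⌊811174·100/10000⌋=8111; principal=26950-8111=18839; balance=811174-18839=792335
19. interest=⌊792335·100/10000⌋=7923; principal=26950-7923=19027; balance=792335-19027=773308
20. interest=⌊773308·100/10000⌋=7733; principal=26950-7733=19217; balance=773308-19217=754091
21. interest=⌊754091·100/10000⌋=7540; principal=26950-7540=19410; balance=754091-19410=734681
22. interest=⌊734681·100/10000⌋=7346; principal=26950-7346=19604; balance=734681-19604=715077
23. interest=⌊715077·100/10000⌋=7150; principal=26950-7150=19800; balance=715077-19800=695277
24. interest=⌊695277·100/10000⌋=6952; principal=26950-6952=19998; balance=695277-19998=675279
25. interest=⌊675279·100/10000⌋=6752; principal=26950-6752=20198; balance=675279-20198=655081
26. interest=⌊655081·100/10000⌋=6550; principal=26950-6550=20400; balance=655081-20400=634681
27. interest=⌊634681·100/10000⌋=6346; principal=26950-6346=20604; balance=634681-20604=614077
28. interest=⌊614077·100/10000⌋=6140; principal=26950-6140=20810; balance=614077-20810=593267
29. interest=⌊593267·100/10000⌋=5932; principal=26950-5932=21018; balance=593267-21018=572249
30. interest=⌊572249·100/10000⌋=5722; principal=26950-5722=21228; balance=572249-21228=551021
31. interest=⌊551021·100/10000⌋=5510; principal=26950-5510=21440; balance=551021-21440=529581
32. interest=⌊529581·100/10000⌋=5295; principal=26950-5295=21655; balance=529581-21655=507926
33. interest=⌊507926·100/10000⌋=5079; principal=26950-5079=21871; balance=507926-21871=486055
34. interest=⌊486055·100/10000⌋=4860; principal=26950-4860=22090; balance=486055-22090=463965
35. interest=⌊463965·100/10000⌋=4639; principal=26950-4639=22311; balance=463965-22311=441654
36. interest=⌊441654·100/10000⌋=4416; principal=26950-4416=22534; balance=441654-22534=419120
37. interest=⌊419120·100/10000⌋=4191; principal=26950-4191=22759; balance=419120-22759=396361
38. interest=⌊396361·100/10000⌋=3963; principal=26950-3963=22987; balance=396361-22987=373374
39. interest=⌊373374·100/10000⌋=3733; principal=26950-3733=23217; balance=373374-23217=350157
40. interest=⌊350157·100/10000⌋=3501; principal=26950-3501=23449; balance=350157-23449=326708
41. interest=⌊326708·100/10000⌋=3267; principal=26950-3267=23683; balance=326708-23683=303025
42. interest=⌊303025·100/10000⌋=3030; principal=26950-3030=23920; balance=303025-23920=279105
43. interest=⌊279105·100/10000⌋=2791; principal=26950-2791=24159; balance=279105-24159=254946
44. interest=⌊254946·100/10000⌋=2549; principal=26950-2549=24401; balance=254946-24401=230545
45. interest=⌊230545·100/10000⌋=2305; principal=26950-2305=24645; balance=230545-24645=205900
46. interest=⌊205900·100/10000⌋=2059; principal=26950-2059=24891; balance=205900-24891=181009
47. interest=⌊181009·100/10000⌋=1810; principal=26950-1810=25140; balance=181009-25140=155869
48. interest=⌊155869·100/10000⌋=1558; principal=26950-1558=25392; balance=155869-25392=130477
49. interest=⌊130477·100/10000⌋=1304; principal=26950-1304=25646; balance=130477-25646=104831
50. interest=⌊104831·100/10000⌋=1048; principal=26950-1048=25902; balance=104831-25902=78929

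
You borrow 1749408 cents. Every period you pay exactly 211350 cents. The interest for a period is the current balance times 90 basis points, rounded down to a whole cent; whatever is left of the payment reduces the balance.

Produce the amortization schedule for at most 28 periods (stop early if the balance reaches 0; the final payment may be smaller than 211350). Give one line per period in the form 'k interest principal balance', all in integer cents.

1 15744 195606 1553802
2 13984 197366 1356436
3 12207 199143 1157293
4 10415 200935 956358
5 8607 202743 753615
6 6782 204568 549047
7 4941 206409 342638
8 3083 208267 134371
9 1209 134371 0

1. interest=⌊1749408·90/10000⌋=15744; principal=211350-15744=195606; balance=1749408-195606=1553802
2. interest=⌊1553802·90/10000⌋=13984; principal=211350-13984=197366; balance=1553802-197366=1356436
3. interest=⌊1356436·90/10000⌋=12207; principal=211350-12207=199143; balance=1356436-199143=1157293
4. interest=⌊1157293·90/10000⌋=10415; principal=211350-10415=200935; balance=1157293-200935=956358
5. interest=⌊956358·90/10000⌋=8607; principal=211350-8607=202743; balance=956358-202743=753615
6. interest=⌊753615·90/10000⌋=6782; principal=211350-6782=204568; balance=753615-204568=549047
7. interest=⌊549047·90/10000⌋=4941; principal=211350-4941=206409; balance=549047-206409=342638
8. interest=⌊342638·90/10000⌋=3083; principal=211350-3083=208267; balance=342638-208267=134371
9. interest=⌊134371·90/10000⌋=1209; principal=min(211350-1209,134371)=134371; balance=134371-134371=0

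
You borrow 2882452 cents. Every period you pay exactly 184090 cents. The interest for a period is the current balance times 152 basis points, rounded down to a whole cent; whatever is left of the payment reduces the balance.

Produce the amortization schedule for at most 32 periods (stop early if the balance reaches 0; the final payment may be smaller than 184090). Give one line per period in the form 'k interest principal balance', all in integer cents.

1. interest=⌊2882452·152/10000⌋=43813; principal=184090-43813=140277; balance=2882452-140277=2742175
2. interest=⌊2742175·152/10000⌋=41681; principal=184090-41681=142409; balance=2742175-142409=2599766
3. interest=⌊2599766·152/10000⌋=39516; principal=184090-39516=144574; balance=2599766-144574=2455192
4. interest=⌊2455192·152/10000⌋=37318; principal=184090-37318=146772; balance=2455192-146772=2308420
5. interest=⌊2308420·152/10000⌋=35087; principal=184090-35087=149003; balance=2308420-149003=2159417
6. interest=⌊2159417·152/10000⌋=32823; principal=184090-32823=151267; balance=2159417-151267=2008150
7. interest=⌊2008150·152/10000⌋=30523; principal=184090-30523=153567; balance=2008150-153567=1854583
8. interest=⌊1854583·152/10000⌋=28189; principal=184090-28189=155901; balance=1854583-155901=1698682
9. interest=⌊1698682·152/10000⌋=25819; principal=184090-25819=158271; balance=1698682-158271=1540411
10. interest=⌊1540411·152/10000⌋=23414; principal=184090-23414=160676; balance=1540411-160676=1379735
11. interest=⌊1379735·152/10000⌋=20971; principal=184090-20971=163119; balance=1379735-163119=1216616
12. interest=⌊1216616·152/10000⌋=18492; principal=184090-18492=165598; balance=1216616-165598=1051018
13. interest=⌊1051018·152/10000⌋=15975; principal=184090-15975=168115; balance=1051018-168115=882903
14. interest=⌊882903·152/10000⌋=13420; principal=184090-13420=170670; balance=882903-170670=712233
15. interest=⌊712233·152/10000⌋=10825; principal=184090-10825=173265; balance=712233-173265=538968
16. interest=⌊538968·152/10000⌋=8192; principal=184090-8192=175898; balance=538968-175898=363070
17. interest=⌊363070·152/10000⌋=5518; principal=184090-5518=178572; balance=363070-178572=184498
18. interest=⌊184498·152/10000⌋=2804; principal=184090-2804=181286; balance=184498-181286=3212
19. interest=⌊3212·152/10000⌋=48; principal=min(184090-48,3212)=3212; balance=3212-3212=0

1 43813 140277 2742175
2 41681 142409 2599766
3 39516 144574 2455192
4 37318 146772 2308420
5 35087 149003 2159417
6 32823 151267 2008150
7 30523 153567 1854583
8 28189 155901 1698682
9 25819 158271 1540411
10 23414 160676 1379735
11 20971 163119 1216616
12 18492 165598 1051018
13 15975 168115 882903
14 13420 170670 712233
15 10825 173265 538968
16 8192 175898 363070
17 5518 178572 184498
18 2804 181286 3212
19 48 3212 0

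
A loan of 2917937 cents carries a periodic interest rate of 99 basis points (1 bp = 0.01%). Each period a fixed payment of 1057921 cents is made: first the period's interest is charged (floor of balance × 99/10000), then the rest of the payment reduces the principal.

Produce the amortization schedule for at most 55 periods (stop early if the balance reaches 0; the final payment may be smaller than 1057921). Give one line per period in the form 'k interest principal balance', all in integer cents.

1 28887 1029034 1888903
2 18700 1039221 849682
3 8411 849682 0

1. interest=⌊2917937·99/10000⌋=28887; principal=1057921-28887=1029034; balance=2917937-1029034=1888903
2. interest=⌊1888903·99/10000⌋=18700; principal=1057921-18700=1039221; balance=1888903-1039221=849682
3. interest=⌊849682·99/10000⌋=8411; principal=min(1057921-8411,849682)=849682; balance=849682-849682=0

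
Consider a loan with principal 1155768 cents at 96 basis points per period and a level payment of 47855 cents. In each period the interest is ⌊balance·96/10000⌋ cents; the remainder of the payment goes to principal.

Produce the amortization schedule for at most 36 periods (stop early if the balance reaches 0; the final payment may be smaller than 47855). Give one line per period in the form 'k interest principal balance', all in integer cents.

1 11095 36760 1119008
2 10742 37113 1081895
3 10386 37469 1044426
4 10026 37829 1006597
5 9663 38192 968405
6 9296 38559 929846
7 8926 38929 890917
8 8552 39303 851614
9 8175 39680 811934
10 7794 40061 771873
11 7409 40446 731427
12 7021 40834 690593
13 6629 41226 649367
14 6233 41622 607745
15 5834 42021 565724
16 5430 42425 523299
17 5023 42832 480467
18 4612 43243 437224
19 4197 43658 393566
20 3778 44077 349489
21 3355 44500 304989
22 2927 44928 260061
23 2496 45359 214702
24 2061 45794 168908
25 1621 46234 122674
26 1177 46678 75996
27 729 47126 28870
28 277 28870 0

1. interest=⌊1155768·96/10000⌋=11095; principal=47855-11095=36760; balance=1155768-36760=1119008
2. interest=⌊1119008·96/10000⌋=10742; principal=47855-10742=37113; balance=1119008-37113=1081895
3. interest=⌊1081895·96/10000⌋=10386; principal=47855-10386=37469; balance=1081895-37469=1044426
4. interest=⌊1044426·96/10000⌋=10026; principal=47855-10026=37829; balance=1044426-37829=1006597
5. interest=⌊1006597·96/10000⌋=9663; principal=47855-9663=38192; balance=1006597-38192=968405
6. interest=⌊968405·96/10000⌋=9296; principal=47855-9296=38559; balance=968405-38559=929846
7. interest=⌊929846·96/10000⌋=8926; principal=47855-8926=38929; balance=929846-38929=890917
8. interest=⌊890917·96/10000⌋=8552; principal=47855-8552=39303; balance=890917-39303=851614
9. interest=⌊851614·96/10000⌋=8175; principal=47855-8175=39680; balance=851614-39680=811934
10. interest=⌊811934·96/10000⌋=7794; principal=47855-7794=40061; balance=811934-40061=771873
11. interest=⌊771873·96/10000⌋=7409; principal=47855-7409=40446; balance=771873-40446=731427
12. interest=⌊731427·96/10000⌋=7021; principal=47855-7021=40834; balance=731427-40834=690593
13. interest=⌊690593·96/10000⌋=6629; principal=47855-6629=41226; balance=690593-41226=649367
14. interest=⌊649367·96/10000⌋=6233; principal=47855-6233=41622; balance=649367-41622=607745
15. interest=⌊607745·96/10000⌋=5834; principal=47855-5834=42021; balance=607745-42021=565724
16. interest=⌊565724·96/10000⌋=5430; principal=47855-5430=42425; balance=565724-42425=523299
17. interest=⌊523299·96/10000⌋=5023; principal=47855-5023=42832; balance=523299-42832=480467
18. interest=⌊480467·96/10000⌋=4612; principal=47855-4612=43243; balance=480467-43243=437224
19. interest=⌊437224·96/10000⌋=4197; principal=47855-4197=43658; balance=437224-43658=393566
20. interest=⌊393566·96/10000⌋=3778; principal=47855-3778=44077; balance=393566-44077=349489
21. interest=⌊349489·96/10000⌋=3355; principal=47855-3355=44500; balance=349489-44500=304989
22. interest=⌊304989·96/10000⌋=2927; principal=47855-2927=44928; balance=304989-44928=260061
23. interest=⌊260061·96/10000⌋=2496; principal=47855-2496=45359; balance=260061-45359=214702
24. interest=⌊214702·96/10000⌋=2061; principal=47855-2061=45794; balance=214702-45794=168908
25. interest=⌊168908·96/10000⌋=1621; principal=47855-1621=46234; balance=168908-46234=122674
26. interest=⌊122674·96/10000⌋=1177; principal=47855-1177=46678; balance=122674-46678=75996
27. interest=⌊75996·96/10000⌋=729; principal=47855-729=47126; balance=75996-47126=28870
28. interest=⌊28870·96/10000⌋=277; principal=min(47855-277,28870)=28870; balance=28870-28870=0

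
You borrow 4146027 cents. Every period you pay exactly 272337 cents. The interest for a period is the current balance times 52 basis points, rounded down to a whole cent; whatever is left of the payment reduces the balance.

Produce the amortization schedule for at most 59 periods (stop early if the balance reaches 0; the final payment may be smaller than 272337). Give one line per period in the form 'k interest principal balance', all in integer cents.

1 21559 250778 3895249
2 20255 252082 3643167
3 18944 253393 3389774
4 17626 254711 3135063
5 16302 256035 2879028
6 14970 257367 2621661
7 13632 258705 2362956
8 12287 260050 2102906
9 10935 261402 1841504
10 9575 262762 1578742
11 8209 264128 1314614
12 6835 265502 1049112
13 5455 266882 782230
14 4067 268270 513960
15 2672 269665 244295
16 1270 244295 0

1. interest=⌊4146027·52/10000⌋=21559; principal=272337-21559=250778; balance=4146027-250778=3895249
2. interest=⌊3895249·52/10000⌋=20255; principal=272337-20255=252082; balance=3895249-252082=3643167
3. interest=⌊3643167·52/10000⌋=18944; principal=272337-18944=253393; balance=3643167-253393=3389774
4. interest=⌊3389774·52/10000⌋=17626; principal=272337-17626=254711; balance=3389774-254711=3135063
5. interest=⌊3135063·52/10000⌋=16302; principal=272337-16302=256035; balance=3135063-256035=2879028
6. interest=⌊2879028·52/10000⌋=14970; principal=272337-14970=257367; balance=2879028-257367=2621661
7. interest=⌊2621661·52/10000⌋=13632; principal=272337-13632=258705; balance=2621661-258705=2362956
8. interest=⌊2362956·52/10000⌋=12287; principal=272337-12287=260050; balance=2362956-260050=2102906
9. interest=⌊2102906·52/10000⌋=10935; principal=272337-10935=261402; balance=2102906-261402=1841504
10. interest=⌊1841504·52/10000⌋=9575; principal=272337-9575=262762; balance=1841504-262762=1578742
11. interest=⌊1578742·52/10000⌋=8209; principal=272337-8209=264128; balance=1578742-264128=1314614
12. interest=⌊1314614·52/10000⌋=6835; principal=272337-6835=265502; balance=1314614-265502=1049112
13. interest=⌊1049112·52/10000⌋=5455; principal=272337-5455=266882; balance=1049112-266882=782230
14. interest=⌊782230·52/10000⌋=4067; principal=272337-4067=268270; balance=782230-268270=513960
15. interest=⌊513960·52/10000⌋=2672; principal=272337-2672=269665; balance=513960-269665=244295
16. interest=⌊244295·52/10000⌋=1270; principal=min(272337-1270,244295)=244295; balance=244295-244295=0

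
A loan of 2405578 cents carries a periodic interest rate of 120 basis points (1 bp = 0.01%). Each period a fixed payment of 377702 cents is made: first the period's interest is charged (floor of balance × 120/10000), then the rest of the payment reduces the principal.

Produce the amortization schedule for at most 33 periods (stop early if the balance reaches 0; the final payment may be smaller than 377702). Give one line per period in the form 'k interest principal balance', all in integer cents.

1. interest=⌊2405578·120/10000⌋=28866; principal=377702-28866=348836; balance=2405578-348836=2056742
2. interest=⌊2056742·120/10000⌋=24680; principal=377702-24680=353022; balance=2056742-353022=1703720
3. interest=⌊1703720·120/10000⌋=20444; principal=377702-20444=357258; balance=1703720-357258=1346462
4. interest=⌊1346462·120/10000⌋=16157; principal=377702-16157=361545; balance=1346462-361545=984917
5. interest=⌊984917·120/10000⌋=11819; principal=377702-11819=365883; balance=984917-365883=619034
6. interest=⌊619034·120/10000⌋=7428; principal=377702-7428=370274; balance=619034-370274=248760
7. interest=⌊248760·120/10000⌋=2985; principal=min(377702-2985,248760)=248760; balance=248760-248760=0

1 28866 348836 2056742
2 24680 353022 1703720
3 20444 357258 1346462
4 16157 361545 984917
5 11819 365883 619034
6 7428 370274 248760
7 2985 248760 0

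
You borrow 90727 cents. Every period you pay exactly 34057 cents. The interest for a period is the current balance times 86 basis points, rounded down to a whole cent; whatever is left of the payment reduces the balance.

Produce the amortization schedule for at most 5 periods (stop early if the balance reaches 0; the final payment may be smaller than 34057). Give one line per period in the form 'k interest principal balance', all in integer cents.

1 780 33277 57450
2 494 33563 23887
3 205 23887 0

1. interest=⌊90727·86/10000⌋=780; principal=34057-780=33277; balance=90727-33277=57450
2. interest=⌊57450·86/10000⌋=494; principal=34057-494=33563; balance=57450-33563=23887
3. interest=⌊23887·86/10000⌋=205; principal=min(34057-205,23887)=23887; balance=23887-23887=0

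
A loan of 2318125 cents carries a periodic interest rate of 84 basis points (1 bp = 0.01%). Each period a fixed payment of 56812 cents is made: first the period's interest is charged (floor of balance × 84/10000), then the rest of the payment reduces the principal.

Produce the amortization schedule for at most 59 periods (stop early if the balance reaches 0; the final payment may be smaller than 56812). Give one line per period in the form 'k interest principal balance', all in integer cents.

1. interest=⌊2318125·84/10000⌋=19472; principal=56812-19472=37340; balance=2318125-37340=2280785
2. interest=⌊2280785·84/10000⌋=19158; principal=56812-19158=37654; balance=2280785-37654=2243131
3. interest=⌊2243131·84/10000⌋=18842; principal=56812-18842=37970; balance=2243131-37970=2205161
4. interest=⌊2205161·84/10000⌋=18523; principal=56812-18523=38289; balance=2205161-38289=2166872
5. interest=⌊2166872·84/10000⌋=18201; principal=56812-18201=38611; balance=2166872-38611=2128261
6. interest=⌊2128261·84/10000⌋=17877; principal=56812-17877=38935; balance=2128261-38935=2089326
7. interest=⌊2089326·84/10000⌋=17550; principal=56812-17550=39262; balance=2089326-39262=2050064
8. interest=⌊2050064·84/10000⌋=17220; principal=56812-17220=39592; balance=2050064-39592=2010472
9. interest=⌊2010472·84/10000⌋=16887; principal=56812-16887=39925; balance=2010472-39925=1970547
10. interest=⌊1970547·84/10000⌋=16552; principal=56812-16552=40260; balance=1970547-40260=1930287
11. interest=⌊1930287·84/10000⌋=16214; principal=56812-16214=40598; balance=1930287-40598=1889689
12. interest=⌊1889689·84/10000⌋=15873; principal=56812-15873=40939; balance=1889689-40939=1848750
13. interest=⌊1848750·84/10000⌋=15529; principal=56812-15529=41283; balance=1848750-41283=1807467
14. interest=⌊1807467·84/10000⌋=15182; principal=56812-15182=41630; balance=1807467-41630=1765837
15. interest=⌊1765837·84/10000⌋=14833; principal=56812-14833=41979; balance=1765837-41979=1723858
16. interest=⌊1723858·84/10000⌋=14480; principal=56812-14480=42332; balance=1723858-42332=1681526
17. interest=⌊1681526·84/10000⌋=14124; principal=56812-14124=42688; balance=1681526-42688=1638838
18. interest=⌊1638838·84/10000⌋=13766; principal=56812-13766=43046; balance=1638838-43046=1595792
19. interest=⌊1595792·84/10000⌋=13404; principal=56812-13404=43408; balance=1595792-43408=1552384
20. interest=⌊1552384·84/10000⌋=13040; principal=56812-13040=43772; balance=1552384-43772=1508612
21. interest=⌊1508612·84/10000⌋=12672; principal=56812-12672=44140; balance=1508612-44140=1464472
22. interest=⌊1464472·84/10000⌋=12301; principal=56812-12301=44511; balance=1464472-44511=1419961
23. interest=⌊1419961·84/10000⌋=11927; principal=56812-11927=44885; balance=1419961-44885=1375076
24. interest=⌊1375076·84/10000⌋=11550; principal=56812-11550=45262; balance=1375076-45262=1329814
25. interest=⌊1329814·84/10000⌋=11170; principal=56812-11170=45642; balance=1329814-45642=1284172
26. interest=⌊1284172·84/10000⌋=10787; principal=56812-10787=46025; balance=1284172-46025=1238147
27. interest=⌊1238147·84/10000⌋=10400; principal=56812-10400=46412; balance=1238147-46412=1191735
28. interest=⌊1191735·84/10000⌋=10010; principal=56812-10010=46802; balance=1191735-46802=1144933
29. interest=⌊1144933·84/10000⌋=9617; principal=56812-9617=47195; balance=1144933-47195=1097738
30. interest=⌊1097738·84/10000⌋=9220; principal=56812-9220=47592; balance=1097738-47592=1050146
31. interest=⌊1050146·84/10000⌋=8821; principal=56812-8821=47991; balance=1050146-47991=1002155
32. interest=⌊1002155·84/10000⌋=8418; principal=56812-8418=48394; balance=1002155-48394=953761
33. interest=⌊953761·84/10000⌋=8011; principal=56812-8011=48801; balance=953761-48801=904960
34. interest=⌊904960·84/10000⌋=7601; principal=56812-7601=49211; balance=904960-49211=855749
35. interest=⌊855749·84/10000⌋=7188; principal=56812-7188=49624; balance=855749-49624=806125
36. interest=⌊806125·84/10000⌋=6771; principal=56812-6771=50041; balance=806125-50041=756084
37. interest=⌊756084·84/10000⌋=6351; principal=56812-6351=50461; balance=756084-50461=705623
38. interest=⌊705623·84/10000⌋=5927; principal=56812-5927=50885; balance=705623-50885=654738
39. interest=⌊654738·84/10000⌋=5499; principal=56812-5499=51313; balance=654738-51313=603425
40. interest=⌊603425·84/10000⌋=5068; principal=56812-5068=51744; balance=603425-51744=551681
41. interest=⌊551681·84/10000⌋=4634; principal=56812-4634=52178; balance=551681-52178=499503
42. interest=⌊499503·84/10000⌋=4195; principal=56812-4195=52617; balance=499503-52617=446886
43. interest=⌊446886·84/10000⌋=3753; principal=56812-3753=53059; balance=446886-53059=393827
44. interest=⌊393827·84/10000⌋=3308; principal=56812-3308=53504; balance=393827-53504=340323
45. interest=⌊340323·84/10000⌋=2858; principal=56812-2858=53954; balance=340323-53954=286369
46. interest=⌊286369·84/10000⌋=2405; principal=56812-2405=54407; balance=286369-54407=231962
47. interest=⌊231962·84/10000⌋=1948; principal=56812-1948=54864; balance=231962-54864=177098
48. interest=⌊177098·84/10000⌋=1487; principal=56812-1487=55325; balance=177098-55325=121773
49. interest=⌊121773·84/10000⌋=1022; principal=56812-1022=55790; balance=121773-55790=65983
50. interest=⌊65983·84/10000⌋=554; principal=56812-554=56258; balance=65983-56258=9725
51. interest=⌊9725·84/10000⌋=81; principal=min(56812-81,9725)=9725; balance=9725-9725=0

1 19472 37340 2280785
2 19158 37654 2243131
3 18842 37970 2205161
4 18523 38289 2166872
5 18201 38611 2128261
6 17877 38935 2089326
7 17550 39262 2050064
8 17220 39592 2010472
9 16887 39925 1970547
10 16552 40260 1930287
11 16214 40598 1889689
12 15873 40939 1848750
13 15529 41283 1807467
14 15182 41630 1765837
15 14833 41979 1723858
16 14480 42332 1681526
17 14124 42688 1638838
18 13766 43046 1595792
19 13404 43408 1552384
20 13040 43772 1508612
21 12672 44140 1464472
22 12301 44511 1419961
23 11927 44885 1375076
24 11550 45262 1329814
25 11170 45642 1284172
26 10787 46025 1238147
27 10400 46412 1191735
28 10010 46802 1144933
29 9617 47195 1097738
30 9220 47592 1050146
31 8821 47991 1002155
32 8418 48394 953761
33 8011 48801 904960
34 7601 49211 855749
35 7188 49624 806125
36 6771 50041 756084
37 6351 50461 705623
38 5927 50885 654738
39 5499 51313 603425
40 5068 51744 551681
41 4634 52178 499503
42 4195 52617 446886
43 3753 53059 393827
44 3308 53504 340323
45 2858 53954 286369
46 2405 54407 231962
47 1948 54864 177098
48 1487 55325 121773
49 1022 55790 65983
50 554 56258 9725
51 81 9725 0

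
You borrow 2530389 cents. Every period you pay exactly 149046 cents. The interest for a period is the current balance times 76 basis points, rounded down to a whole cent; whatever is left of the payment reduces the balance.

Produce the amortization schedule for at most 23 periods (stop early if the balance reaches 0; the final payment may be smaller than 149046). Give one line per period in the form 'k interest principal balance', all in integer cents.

1 19230 129816 2400573
2 18244 130802 2269771
3 17250 131796 2137975
4 16248 132798 2005177
5 15239 133807 1871370
6 14222 134824 1736546
7 13197 135849 1600697
8 12165 136881 1463816
9 11125 137921 1325895
10 10076 138970 1186925
11 9020 140026 1046899
12 7956 141090 905809
13 6884 142162 763647
14 5803 143243 620404
15 4715 144331 476073
16 3618 145428 330645
17 2512 146534 184111
18 1399 147647 36464
19 277 36464 0

1. interest=⌊2530389·76/10000⌋=19230; principal=149046-19230=129816; balance=2530389-129816=2400573
2. interest=⌊2400573·76/10000⌋=18244; principal=149046-18244=130802; balance=2400573-130802=2269771
3. interest=⌊2269771·76/10000⌋=17250; principal=149046-17250=131796; balance=2269771-131796=2137975
4. interest=⌊2137975·76/10000⌋=16248; principal=149046-16248=132798; balance=2137975-132798=2005177
5. interest=⌊2005177·76/10000⌋=15239; principal=149046-15239=133807; balance=2005177-133807=1871370
6. interest=⌊1871370·76/10000⌋=14222; principal=149046-14222=134824; balance=1871370-134824=1736546
7. interest=⌊1736546·76/10000⌋=13197; principal=149046-13197=135849; balance=1736546-135849=1600697
8. interest=⌊1600697·76/10000⌋=12165; principal=149046-12165=136881; balance=1600697-136881=1463816
9. interest=⌊1463816·76/10000⌋=11125; principal=149046-11125=137921; balance=1463816-137921=1325895
10. interest=⌊1325895·76/10000⌋=10076; principal=149046-10076=138970; balance=1325895-138970=1186925
11. interest=⌊1186925·76/10000⌋=9020; principal=149046-9020=140026; balance=1186925-140026=1046899
12. interest=⌊1046899·76/10000⌋=7956; principal=149046-7956=141090; balance=1046899-141090=905809
13. interest=⌊905809·76/10000⌋=6884; principal=149046-6884=142162; balance=905809-142162=763647
14. interest=⌊763647·76/10000⌋=5803; principal=149046-5803=143243; balance=763647-143243=620404
15. interest=⌊620404·76/10000⌋=4715; principal=149046-4715=144331; balance=620404-144331=476073
16. interest=⌊476073·76/10000⌋=3618; principal=149046-3618=145428; balance=476073-145428=330645
17. interest=⌊330645·76/10000⌋=2512; principal=149046-2512=146534; balance=330645-146534=184111
18. interest=⌊184111·76/10000⌋=1399; principal=149046-1399=147647; balance=184111-147647=36464
19. interest=⌊36464·76/10000⌋=277; principal=min(149046-277,36464)=36464; balance=36464-36464=0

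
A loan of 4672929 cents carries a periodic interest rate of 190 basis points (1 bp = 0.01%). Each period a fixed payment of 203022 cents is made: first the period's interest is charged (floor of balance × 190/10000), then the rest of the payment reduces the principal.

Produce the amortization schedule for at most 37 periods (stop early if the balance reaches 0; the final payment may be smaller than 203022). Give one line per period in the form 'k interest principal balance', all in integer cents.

1 88785 114237 4558692
2 86615 116407 4442285
3 84403 118619 4323666
4 82149 120873 4202793
5 79853 123169 4079624
6 77512 125510 3954114
7 75128 127894 3826220
8 72698 130324 3695896
9 70222 132800 3563096
10 67698 135324 3427772
11 65127 137895 3289877
12 62507 140515 3149362
13 59837 143185 3006177
14 57117 145905 2860272
15 54345 148677 2711595
16 51520 151502 2560093
17 48641 154381 2405712
18 45708 157314 2248398
19 42719 160303 2088095
20 39673 163349 1924746
21 36570 166452 1758294
22 33407 169615 1588679
23 30184 172838 1415841
24 26900 176122 1239719
25 23554 179468 1060251
26 20144 182878 877373
27 16670 186352 691021
28 13129 189893 501128
29 9521 193501 307627
30 5844 197178 110449
31 2098 110449 0

1. interest=⌊4672929·190/10000⌋=88785; principal=203022-88785=114237; balance=4672929-114237=4558692
2. interest=⌊4558692·190/10000⌋=86615; principal=203022-86615=116407; balance=4558692-116407=4442285
3. interest=⌊4442285·190/10000⌋=84403; principal=203022-84403=118619; balance=4442285-118619=4323666
4. interest=⌊4323666·190/10000⌋=82149; principal=203022-82149=120873; balance=4323666-120873=4202793
5. interest=⌊4202793·190/10000⌋=79853; principal=203022-79853=123169; balance=4202793-123169=4079624
6. interest=⌊4079624·190/10000⌋=77512; principal=203022-77512=125510; balance=4079624-125510=3954114
7. interest=⌊3954114·190/10000⌋=75128; principal=203022-75128=127894; balance=3954114-127894=3826220
8. interest=⌊3826220·190/10000⌋=72698; principal=203022-72698=130324; balance=3826220-130324=3695896
9. interest=⌊3695896·190/10000⌋=70222; principal=203022-70222=132800; balance=3695896-132800=3563096
10. interest=⌊3563096·190/10000⌋=67698; principal=203022-67698=135324; balance=3563096-135324=3427772
11. interest=⌊3427772·190/10000⌋=65127; principal=203022-65127=137895; balance=3427772-137895=3289877
12. interest=⌊3289877·190/10000⌋=62507; principal=203022-62507=140515; balance=3289877-140515=3149362
13. interest=⌊3149362·190/10000⌋=59837; principal=203022-59837=143185; balance=3149362-143185=3006177
14. interest=⌊3006177·190/10000⌋=57117; principal=203022-57117=145905; balance=3006177-145905=2860272
15. interest=⌊2860272·190/10000⌋=54345; principal=203022-54345=148677; balance=2860272-148677=2711595
16. interest=⌊2711595·190/10000⌋=51520; principal=203022-51520=151502; balance=2711595-151502=2560093
17. interest=⌊2560093·190/10000⌋=48641; principal=203022-48641=154381; balance=2560093-154381=2405712
18. interest=⌊2405712·190/10000⌋=45708; principal=203022-45708=157314; balance=2405712-157314=2248398
19. interest=⌊2248398·190/10000⌋=42719; principal=203022-42719=160303; balance=2248398-160303=2088095
20. interest=⌊2088095·190/10000⌋=39673; principal=203022-39673=163349; balance=2088095-163349=1924746
21. interest=⌊1924746·190/10000⌋=36570; principal=203022-36570=166452; balance=1924746-166452=1758294
22. interest=⌊1758294·190/10000⌋=33407; principal=203022-33407=169615; balance=1758294-169615=1588679
23. interest=⌊1588679·190/10000⌋=30184; principal=203022-30184=172838; balance=1588679-172838=1415841
24. interest=⌊1415841·190/10000⌋=26900; principal=203022-26900=176122; balance=1415841-176122=1239719
25. interest=⌊1239719·190/10000⌋=23554; principal=203022-23554=179468; balance=1239719-179468=1060251
26. interest=⌊1060251·190/10000⌋=20144; principal=203022-20144=182878; balance=1060251-182878=877373
27. interest=⌊877373·190/10000⌋=16670; principal=203022-16670=186352; balance=877373-186352=691021
28. interest=⌊691021·190/10000⌋=13129; principal=203022-13129=189893; balance=691021-189893=501128
29. interest=⌊501128·190/10000⌋=9521; principal=203022-9521=193501; balance=501128-193501=307627
30. interest=⌊307627·190/10000⌋=5844; principal=203022-5844=197178; balance=307627-197178=110449
31. interest=⌊110449·190/10000⌋=2098; principal=min(203022-2098,110449)=110449; balance=110449-110449=0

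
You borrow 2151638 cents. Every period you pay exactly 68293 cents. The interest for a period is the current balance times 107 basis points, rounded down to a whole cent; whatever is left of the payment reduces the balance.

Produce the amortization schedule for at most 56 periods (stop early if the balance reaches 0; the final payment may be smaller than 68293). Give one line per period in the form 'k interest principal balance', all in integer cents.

1. interest=⌊2151638·107/10000⌋=23022; principal=68293-23022=45271; balance=2151638-45271=2106367
2. interest=⌊2106367·107/10000⌋=22538; principal=68293-22538=45755; balance=2106367-45755=2060612
3. interest=⌊2060612·107/10000⌋=22048; principal=68293-22048=46245; balance=2060612-46245=2014367
4. interest=⌊2014367·107/10000⌋=21553; principal=68293-21553=46740; balance=2014367-46740=1967627
5. interest=⌊1967627·107/10000⌋=21053; principal=68293-21053=47240; balance=1967627-47240=1920387
6. interest=⌊1920387·107/10000⌋=20548; principal=68293-20548=47745; balance=1920387-47745=1872642
7. interest=⌊1872642·107/10000⌋=20037; principal=68293-20037=48256; balance=1872642-48256=1824386
8. interest=⌊1824386·107/10000⌋=19520; principal=68293-19520=48773; balance=1824386-48773=1775613
9. interest=⌊1775613·107/10000⌋=18999; principal=68293-18999=49294; balance=1775613-49294=1726319
10. interest=⌊1726319·107/10000⌋=18471; principal=68293-18471=49822; balance=1726319-49822=1676497
11. interest=⌊1676497·107/10000⌋=17938; principal=68293-17938=50355; balance=1676497-50355=1626142
12. interest=⌊1626142·107/10000⌋=17399; principal=68293-17399=50894; balance=1626142-50894=1575248
13. interest=⌊1575248·107/10000⌋=16855; principal=68293-16855=51438; balance=1575248-51438=1523810
14. interest=⌊1523810·107/10000⌋=16304; principal=68293-16304=51989; balance=1523810-51989=1471821
15. interest=⌊1471821·107/10000⌋=15748; principal=68293-15748=52545; balance=1471821-52545=1419276
16. interest=⌊1419276·107/10000⌋=15186; principal=68293-15186=53107; balance=1419276-53107=1366169
17. interest=⌊1366169·107/10000⌋=14618; principal=68293-14618=53675; balance=1366169-53675=1312494
18. interest=⌊1312494·107/10000⌋=14043; principal=68293-14043=54250; balance=1312494-54250=1258244
19. interest=⌊1258244·107/10000⌋=13463; principal=68293-13463=54830; balance=1258244-54830=1203414
20. interest=⌊1203414·107/10000⌋=12876; principal=68293-12876=55417; balance=1203414-55417=1147997
21. interest=⌊1147997·107/10000⌋=12283; principal=68293-12283=56010; balance=1147997-56010=1091987
22. interest=⌊1091987·107/10000⌋=11684; principal=68293-11684=56609; balance=1091987-56609=1035378
23. interest=⌊1035378·107/10000⌋=11078; principal=68293-11078=57215; balance=1035378-57215=978163
24. interest=⌊978163·107/10000⌋=10466; principal=68293-10466=57827; balance=978163-57827=920336
25. interest=⌊920336·107/10000⌋=9847; principal=68293-9847=58446; balance=920336-58446=861890
26. interest=⌊861890·107/10000⌋=9222; principal=68293-9222=59071; balance=861890-59071=802819
27. interest=⌊802819·107/10000⌋=8590; principal=68293-8590=59703; balance=802819-59703=743116
28. interest=⌊743116·107/10000⌋=7951; principal=68293-7951=60342; balance=743116-60342=682774
29. interest=⌊682774·107/10000⌋=7305; principal=68293-7305=60988; balance=682774-60988=621786
30. interest=⌊621786·107/10000⌋=6653; principal=68293-6653=61640; balance=621786-61640=560146
31. interest=⌊560146·107/10000⌋=5993; principal=68293-5993=62300; balance=560146-62300=497846
32. interest=⌊497846·107/10000⌋=5326; principal=68293-5326=62967; balance=497846-62967=434879
33. interest=⌊434879·107/10000⌋=4653; principal=68293-4653=63640; balance=434879-63640=371239
34. interest=⌊371239·107/10000⌋=3972; principal=68293-3972=64321; balance=371239-64321=306918
35. interest=⌊306918·107/10000⌋=3284; principal=68293-3284=65009; balance=306918-65009=241909
36. interest=⌊241909·107/10000⌋=2588; principal=68293-2588=65705; balance=241909-65705=176204
37. interest=⌊176204·107/10000⌋=1885; principal=68293-1885=66408; balance=176204-66408=109796
38. interest=⌊109796·107/10000⌋=1174; principal=68293-1174=67119; balance=109796-67119=42677
39. interest=⌊42677·107/10000⌋=456; principal=min(68293-456,42677)=42677; balance=42677-42677=0

1 23022 45271 2106367
2 22538 45755 2060612
3 22048 46245 2014367
4 21553 46740 1967627
5 21053 47240 1920387
6 20548 47745 1872642
7 20037 48256 1824386
8 19520 48773 1775613
9 18999 49294 1726319
10 18471 49822 1676497
11 17938 50355 1626142
12 17399 50894 1575248
13 16855 51438 1523810
14 16304 51989 1471821
15 15748 52545 1419276
16 15186 53107 1366169
17 14618 53675 1312494
18 14043 54250 1258244
19 13463 54830 1203414
20 12876 55417 1147997
21 12283 56010 1091987
22 11684 56609 1035378
23 11078 57215 978163
24 10466 57827 920336
25 9847 58446 861890
26 9222 59071 802819
27 8590 59703 743116
28 7951 60342 682774
29 7305 60988 621786
30 6653 61640 560146
31 5993 62300 497846
32 5326 62967 434879
33 4653 63640 371239
34 3972 64321 306918
35 3284 65009 241909
36 2588 65705 176204
37 1885 66408 109796
38 1174 67119 42677
39 456 42677 0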